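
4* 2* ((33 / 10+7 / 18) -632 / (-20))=12704 / 45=282.31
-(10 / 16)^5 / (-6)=3125 / 196608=0.02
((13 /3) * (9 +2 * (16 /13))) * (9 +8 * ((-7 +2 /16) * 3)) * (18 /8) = -17433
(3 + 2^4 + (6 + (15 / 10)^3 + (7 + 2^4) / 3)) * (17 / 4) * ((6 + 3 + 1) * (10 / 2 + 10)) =367625 / 16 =22976.56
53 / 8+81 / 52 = 851 / 104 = 8.18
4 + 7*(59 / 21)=71 / 3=23.67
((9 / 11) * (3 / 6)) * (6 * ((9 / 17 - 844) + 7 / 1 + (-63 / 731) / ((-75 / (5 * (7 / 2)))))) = -2053.11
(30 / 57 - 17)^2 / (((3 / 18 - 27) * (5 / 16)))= -9405024 / 290605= -32.36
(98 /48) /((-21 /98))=-343 /36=-9.53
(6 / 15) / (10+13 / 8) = 16 / 465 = 0.03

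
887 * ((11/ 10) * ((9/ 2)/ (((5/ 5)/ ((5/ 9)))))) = 9757/ 4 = 2439.25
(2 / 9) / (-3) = -2 / 27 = -0.07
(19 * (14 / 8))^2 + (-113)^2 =221993 / 16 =13874.56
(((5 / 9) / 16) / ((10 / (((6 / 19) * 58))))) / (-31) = -29 / 14136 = -0.00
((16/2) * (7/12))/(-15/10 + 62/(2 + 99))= -2828/537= -5.27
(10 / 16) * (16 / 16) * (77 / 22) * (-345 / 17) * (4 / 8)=-12075 / 544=-22.20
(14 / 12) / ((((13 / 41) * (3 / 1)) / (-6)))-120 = -4967 / 39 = -127.36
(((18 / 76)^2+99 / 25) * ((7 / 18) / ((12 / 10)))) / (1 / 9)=338289 / 28880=11.71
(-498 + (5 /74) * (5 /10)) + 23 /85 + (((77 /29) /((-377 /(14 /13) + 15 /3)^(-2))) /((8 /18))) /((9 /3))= 2417108612453 /10214960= 236624.38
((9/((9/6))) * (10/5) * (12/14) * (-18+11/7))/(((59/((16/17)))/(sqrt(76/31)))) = -264960 * sqrt(589)/1523557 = -4.22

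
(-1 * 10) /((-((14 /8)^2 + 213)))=160 /3457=0.05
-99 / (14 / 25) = -176.79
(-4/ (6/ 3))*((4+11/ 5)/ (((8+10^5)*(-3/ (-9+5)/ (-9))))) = 31/ 20835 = 0.00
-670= -670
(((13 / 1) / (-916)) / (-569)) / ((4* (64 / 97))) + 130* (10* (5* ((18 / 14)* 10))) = 78055511048827 / 933997568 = 83571.43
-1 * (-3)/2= 3/2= 1.50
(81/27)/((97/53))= 159/97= 1.64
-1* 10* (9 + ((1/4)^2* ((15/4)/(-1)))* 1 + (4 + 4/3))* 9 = -40605/32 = -1268.91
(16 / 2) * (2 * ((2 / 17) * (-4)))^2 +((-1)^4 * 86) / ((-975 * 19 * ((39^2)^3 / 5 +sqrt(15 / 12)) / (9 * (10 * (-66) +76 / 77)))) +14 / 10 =177707733426390431639023547 / 20940036990725206251687713-26183904 * sqrt(5) / 941939380205632115127821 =8.49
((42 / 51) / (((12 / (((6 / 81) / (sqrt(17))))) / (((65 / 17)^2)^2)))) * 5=624771875 * sqrt(17) / 1955143089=1.32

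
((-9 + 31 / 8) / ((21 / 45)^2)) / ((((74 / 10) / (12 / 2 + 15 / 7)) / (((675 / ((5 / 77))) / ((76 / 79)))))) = -16233463125 / 58016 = -279810.11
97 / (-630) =-97 / 630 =-0.15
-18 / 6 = -3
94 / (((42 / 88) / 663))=914056 / 7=130579.43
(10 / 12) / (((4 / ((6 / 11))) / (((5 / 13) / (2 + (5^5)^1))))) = 25 / 1788644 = 0.00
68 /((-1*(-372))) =17 /93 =0.18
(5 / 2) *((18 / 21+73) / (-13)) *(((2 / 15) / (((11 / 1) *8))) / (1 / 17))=-799 / 2184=-0.37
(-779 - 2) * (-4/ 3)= 3124/ 3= 1041.33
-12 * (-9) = 108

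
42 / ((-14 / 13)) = -39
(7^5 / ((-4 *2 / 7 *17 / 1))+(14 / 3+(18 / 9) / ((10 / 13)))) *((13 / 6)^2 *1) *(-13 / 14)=3844554467 / 1028160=3739.26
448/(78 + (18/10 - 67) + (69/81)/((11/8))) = 83160/2491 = 33.38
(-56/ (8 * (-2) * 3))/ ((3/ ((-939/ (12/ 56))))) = -1704.11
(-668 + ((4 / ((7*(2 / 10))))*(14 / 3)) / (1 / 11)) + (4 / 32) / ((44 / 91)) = -550255 / 1056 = -521.07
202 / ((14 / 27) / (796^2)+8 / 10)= 252.50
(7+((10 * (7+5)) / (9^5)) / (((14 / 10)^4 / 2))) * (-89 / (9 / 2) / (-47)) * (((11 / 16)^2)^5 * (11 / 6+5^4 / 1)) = 2872548168269735764729349 / 65939386353866822909952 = 43.56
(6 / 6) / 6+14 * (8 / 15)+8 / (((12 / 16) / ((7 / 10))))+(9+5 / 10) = 123 / 5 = 24.60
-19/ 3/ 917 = -19/ 2751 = -0.01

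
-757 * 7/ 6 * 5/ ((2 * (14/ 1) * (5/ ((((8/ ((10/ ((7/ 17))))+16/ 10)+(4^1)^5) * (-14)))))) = 38507833/ 85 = 453033.33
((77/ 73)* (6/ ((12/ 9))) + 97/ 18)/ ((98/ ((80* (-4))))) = -1065440/ 32193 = -33.10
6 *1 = 6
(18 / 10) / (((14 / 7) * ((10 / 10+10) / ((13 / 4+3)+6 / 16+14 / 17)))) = 0.61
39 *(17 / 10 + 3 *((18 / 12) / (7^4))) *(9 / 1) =7171281 / 12005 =597.36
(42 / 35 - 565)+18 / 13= -36557 / 65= -562.42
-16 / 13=-1.23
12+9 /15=12.60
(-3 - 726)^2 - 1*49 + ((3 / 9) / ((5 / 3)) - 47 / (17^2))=767861494 / 1445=531392.04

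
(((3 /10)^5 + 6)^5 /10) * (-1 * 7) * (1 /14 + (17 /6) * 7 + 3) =-12492787186133546399545488047361 /100000000000000000000000000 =-124927.87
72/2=36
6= 6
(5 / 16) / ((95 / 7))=7 / 304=0.02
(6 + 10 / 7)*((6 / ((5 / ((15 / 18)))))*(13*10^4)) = 6760000 / 7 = 965714.29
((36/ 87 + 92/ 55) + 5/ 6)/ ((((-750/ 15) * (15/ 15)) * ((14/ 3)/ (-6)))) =83829/ 1116500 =0.08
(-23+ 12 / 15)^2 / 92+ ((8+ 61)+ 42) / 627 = 2660189 / 480700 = 5.53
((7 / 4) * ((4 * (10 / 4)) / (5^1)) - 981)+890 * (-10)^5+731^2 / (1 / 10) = -167314735 / 2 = -83657367.50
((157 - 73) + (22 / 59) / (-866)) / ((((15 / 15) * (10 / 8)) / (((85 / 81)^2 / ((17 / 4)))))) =2918474320 / 167613867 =17.41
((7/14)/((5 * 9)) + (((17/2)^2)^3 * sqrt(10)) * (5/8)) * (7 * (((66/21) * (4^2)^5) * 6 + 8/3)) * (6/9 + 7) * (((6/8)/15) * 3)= 1193803937/675 + 28815524901809153 * sqrt(10)/768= 118649338569401.44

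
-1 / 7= -0.14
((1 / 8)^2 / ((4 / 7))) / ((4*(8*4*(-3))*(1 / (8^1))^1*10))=-7 / 122880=-0.00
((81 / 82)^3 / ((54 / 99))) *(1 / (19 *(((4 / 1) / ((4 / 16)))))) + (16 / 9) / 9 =5521545881 / 27153771264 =0.20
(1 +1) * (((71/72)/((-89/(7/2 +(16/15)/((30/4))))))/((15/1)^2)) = -116369/324405000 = -0.00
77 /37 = 2.08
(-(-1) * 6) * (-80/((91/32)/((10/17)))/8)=-19200/1547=-12.41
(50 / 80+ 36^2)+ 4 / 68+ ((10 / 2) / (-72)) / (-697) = 32536393 / 25092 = 1296.68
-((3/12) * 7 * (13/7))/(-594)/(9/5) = 65/21384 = 0.00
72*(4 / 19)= 288 / 19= 15.16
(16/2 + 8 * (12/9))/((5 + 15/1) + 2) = 28/33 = 0.85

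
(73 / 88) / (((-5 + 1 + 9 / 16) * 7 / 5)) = -146 / 847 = -0.17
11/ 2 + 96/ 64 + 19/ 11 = 96/ 11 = 8.73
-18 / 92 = -9 / 46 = -0.20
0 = 0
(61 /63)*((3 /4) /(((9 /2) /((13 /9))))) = 793 /3402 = 0.23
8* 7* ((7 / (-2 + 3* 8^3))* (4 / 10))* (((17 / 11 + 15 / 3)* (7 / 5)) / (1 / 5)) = 197568 / 42185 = 4.68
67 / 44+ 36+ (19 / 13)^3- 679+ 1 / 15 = -925531267 / 1450020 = -638.29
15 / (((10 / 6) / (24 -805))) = -7029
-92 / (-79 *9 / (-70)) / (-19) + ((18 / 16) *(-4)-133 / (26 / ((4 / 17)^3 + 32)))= -167.78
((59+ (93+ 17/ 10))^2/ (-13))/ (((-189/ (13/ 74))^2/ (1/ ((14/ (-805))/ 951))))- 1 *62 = 23.85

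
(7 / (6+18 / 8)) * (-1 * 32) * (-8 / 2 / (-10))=-1792 / 165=-10.86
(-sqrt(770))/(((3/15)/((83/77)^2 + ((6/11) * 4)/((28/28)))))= -99125 * sqrt(770)/5929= -463.92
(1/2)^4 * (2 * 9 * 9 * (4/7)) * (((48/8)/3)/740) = 81/5180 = 0.02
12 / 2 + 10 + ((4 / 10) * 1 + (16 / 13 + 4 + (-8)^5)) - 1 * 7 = -2128969 / 65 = -32753.37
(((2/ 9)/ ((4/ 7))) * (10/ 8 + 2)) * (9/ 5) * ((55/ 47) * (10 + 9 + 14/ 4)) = 45045/ 752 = 59.90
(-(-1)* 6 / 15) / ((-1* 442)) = -1 / 1105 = -0.00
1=1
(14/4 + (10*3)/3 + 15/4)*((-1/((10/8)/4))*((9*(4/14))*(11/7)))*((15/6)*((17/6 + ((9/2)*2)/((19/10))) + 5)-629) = 620468838/4655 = 133290.84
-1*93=-93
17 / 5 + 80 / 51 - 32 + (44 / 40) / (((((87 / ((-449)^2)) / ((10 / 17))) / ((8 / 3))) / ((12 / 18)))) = 175609807 / 66555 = 2638.57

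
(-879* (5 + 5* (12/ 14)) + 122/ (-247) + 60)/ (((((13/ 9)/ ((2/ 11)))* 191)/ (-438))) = 110450574756/ 47224177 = 2338.86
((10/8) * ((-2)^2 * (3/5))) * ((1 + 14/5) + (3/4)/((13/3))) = 3099/260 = 11.92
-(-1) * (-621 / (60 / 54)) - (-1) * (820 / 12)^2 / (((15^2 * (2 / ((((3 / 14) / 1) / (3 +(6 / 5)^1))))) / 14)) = -1563469 / 2835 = -551.49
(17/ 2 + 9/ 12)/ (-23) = -37/ 92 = -0.40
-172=-172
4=4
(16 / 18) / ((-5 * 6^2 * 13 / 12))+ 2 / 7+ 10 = 126304 / 12285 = 10.28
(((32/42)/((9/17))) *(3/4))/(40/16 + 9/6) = 17/63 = 0.27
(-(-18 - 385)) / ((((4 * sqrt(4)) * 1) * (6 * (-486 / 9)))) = -403 / 2592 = -0.16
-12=-12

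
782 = 782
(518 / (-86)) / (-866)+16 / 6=298681 / 111714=2.67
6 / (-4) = -3 / 2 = -1.50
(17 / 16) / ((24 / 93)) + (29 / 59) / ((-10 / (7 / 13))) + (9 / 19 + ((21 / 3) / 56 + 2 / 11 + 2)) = 704945717 / 102593920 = 6.87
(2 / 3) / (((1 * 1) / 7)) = 14 / 3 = 4.67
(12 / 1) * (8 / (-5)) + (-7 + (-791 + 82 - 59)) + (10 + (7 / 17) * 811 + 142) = -308.26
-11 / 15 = -0.73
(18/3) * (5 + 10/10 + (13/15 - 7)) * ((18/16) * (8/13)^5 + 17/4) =-6459437/1856465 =-3.48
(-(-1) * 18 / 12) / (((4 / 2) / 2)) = 3 / 2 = 1.50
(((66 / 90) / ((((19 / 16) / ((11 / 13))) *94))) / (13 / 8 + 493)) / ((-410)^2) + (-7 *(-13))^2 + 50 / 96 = 8281.52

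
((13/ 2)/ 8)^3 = 2197/ 4096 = 0.54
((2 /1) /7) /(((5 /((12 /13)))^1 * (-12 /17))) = -34 /455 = -0.07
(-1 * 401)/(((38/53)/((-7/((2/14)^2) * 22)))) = 80187569/19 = 4220398.37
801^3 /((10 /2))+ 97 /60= 6167068909 /60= 102784481.82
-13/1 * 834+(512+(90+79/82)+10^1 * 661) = -297581/82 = -3629.04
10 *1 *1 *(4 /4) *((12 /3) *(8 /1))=320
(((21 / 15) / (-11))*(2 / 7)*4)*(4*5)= -32 / 11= -2.91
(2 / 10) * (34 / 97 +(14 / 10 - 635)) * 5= -307126 / 485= -633.25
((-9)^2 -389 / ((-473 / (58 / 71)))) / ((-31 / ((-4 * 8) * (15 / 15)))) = 87769120 / 1041073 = 84.31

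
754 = 754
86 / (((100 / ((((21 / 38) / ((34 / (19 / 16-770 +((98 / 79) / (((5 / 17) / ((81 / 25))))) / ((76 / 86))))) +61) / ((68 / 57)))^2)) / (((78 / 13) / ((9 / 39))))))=179904468759156880756426071 / 4817226150937600000000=37346.07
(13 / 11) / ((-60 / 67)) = -871 / 660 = -1.32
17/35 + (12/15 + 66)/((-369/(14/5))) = -0.02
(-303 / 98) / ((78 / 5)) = -505 / 2548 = -0.20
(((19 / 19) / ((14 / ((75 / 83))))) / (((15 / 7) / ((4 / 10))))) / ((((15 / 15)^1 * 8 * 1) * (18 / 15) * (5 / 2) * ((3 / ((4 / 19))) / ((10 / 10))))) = 1 / 28386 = 0.00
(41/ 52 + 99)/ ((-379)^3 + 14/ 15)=-77835/ 42463151692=-0.00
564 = 564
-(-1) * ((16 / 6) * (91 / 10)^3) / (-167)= -753571 / 62625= -12.03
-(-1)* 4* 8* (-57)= -1824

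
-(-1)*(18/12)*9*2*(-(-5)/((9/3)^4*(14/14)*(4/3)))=5/4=1.25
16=16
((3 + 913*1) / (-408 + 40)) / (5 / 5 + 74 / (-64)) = 1832 / 115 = 15.93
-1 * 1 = -1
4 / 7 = 0.57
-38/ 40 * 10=-19/ 2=-9.50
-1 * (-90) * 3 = 270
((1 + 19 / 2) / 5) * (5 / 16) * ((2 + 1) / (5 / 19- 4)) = -1197 / 2272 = -0.53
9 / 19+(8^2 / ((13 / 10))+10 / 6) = 38066 / 741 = 51.37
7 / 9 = 0.78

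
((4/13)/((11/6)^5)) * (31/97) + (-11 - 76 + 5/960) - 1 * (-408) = 12516942103871/38992379712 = 321.01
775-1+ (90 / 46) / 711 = 1406363 / 1817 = 774.00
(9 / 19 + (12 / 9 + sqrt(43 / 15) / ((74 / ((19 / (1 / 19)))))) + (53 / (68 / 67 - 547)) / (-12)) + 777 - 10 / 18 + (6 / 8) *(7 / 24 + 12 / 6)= 361 *sqrt(645) / 1110 + 156129217513 / 200171232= 788.24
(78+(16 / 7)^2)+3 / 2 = 8303 / 98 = 84.72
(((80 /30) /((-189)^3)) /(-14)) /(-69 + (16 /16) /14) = -8 /19544923755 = -0.00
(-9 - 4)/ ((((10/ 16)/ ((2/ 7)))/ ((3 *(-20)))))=2496/ 7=356.57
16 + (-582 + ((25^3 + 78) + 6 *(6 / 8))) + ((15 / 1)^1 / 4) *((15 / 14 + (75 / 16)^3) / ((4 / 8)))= 913031851 / 57344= 15922.01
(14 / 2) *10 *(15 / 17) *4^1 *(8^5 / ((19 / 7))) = 963379200 / 323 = 2982598.14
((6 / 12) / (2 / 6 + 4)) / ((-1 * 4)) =-3 / 104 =-0.03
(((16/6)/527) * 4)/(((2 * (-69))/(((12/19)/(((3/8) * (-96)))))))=16/6218073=0.00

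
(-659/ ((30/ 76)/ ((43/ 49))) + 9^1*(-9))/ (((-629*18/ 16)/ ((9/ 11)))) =9090728/ 5085465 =1.79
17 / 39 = 0.44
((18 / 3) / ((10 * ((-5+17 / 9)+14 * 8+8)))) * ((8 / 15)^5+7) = 5348393 / 147937500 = 0.04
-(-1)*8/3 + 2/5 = 46/15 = 3.07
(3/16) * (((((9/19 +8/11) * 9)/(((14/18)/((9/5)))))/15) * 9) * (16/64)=1646811/2340800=0.70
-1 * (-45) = 45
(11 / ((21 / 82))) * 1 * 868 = 37282.67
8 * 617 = 4936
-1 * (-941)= 941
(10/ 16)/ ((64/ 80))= 25/ 32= 0.78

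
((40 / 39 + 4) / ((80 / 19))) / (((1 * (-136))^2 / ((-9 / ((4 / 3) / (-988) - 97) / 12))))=53067 / 106356439040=0.00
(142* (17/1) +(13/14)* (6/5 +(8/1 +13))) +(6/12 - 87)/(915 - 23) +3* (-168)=120541501/62440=1930.52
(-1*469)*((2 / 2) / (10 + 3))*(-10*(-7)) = -32830 / 13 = -2525.38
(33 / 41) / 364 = 33 / 14924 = 0.00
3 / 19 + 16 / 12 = 85 / 57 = 1.49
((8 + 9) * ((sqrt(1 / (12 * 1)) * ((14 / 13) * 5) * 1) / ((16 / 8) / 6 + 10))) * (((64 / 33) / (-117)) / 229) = -38080 * sqrt(3) / 356320107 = -0.00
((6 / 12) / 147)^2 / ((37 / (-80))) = -20 / 799533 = -0.00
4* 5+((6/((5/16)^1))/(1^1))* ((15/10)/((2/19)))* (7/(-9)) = -964/5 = -192.80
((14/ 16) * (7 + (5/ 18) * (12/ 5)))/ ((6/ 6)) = 161/ 24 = 6.71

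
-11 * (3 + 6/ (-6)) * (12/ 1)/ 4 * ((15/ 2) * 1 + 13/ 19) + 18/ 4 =-20355/ 38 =-535.66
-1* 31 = -31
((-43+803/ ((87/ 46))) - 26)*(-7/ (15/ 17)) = -736253/ 261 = -2820.89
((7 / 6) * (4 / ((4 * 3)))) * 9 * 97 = 679 / 2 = 339.50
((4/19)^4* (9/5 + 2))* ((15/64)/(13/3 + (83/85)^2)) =65025/196496632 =0.00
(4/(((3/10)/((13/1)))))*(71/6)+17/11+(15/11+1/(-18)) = 2053.96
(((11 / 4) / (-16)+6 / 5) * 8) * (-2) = -329 / 20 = -16.45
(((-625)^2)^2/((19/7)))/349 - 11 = 1068115161434/6631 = 161079047.12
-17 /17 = -1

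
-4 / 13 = -0.31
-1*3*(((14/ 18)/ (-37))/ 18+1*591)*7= -24797129/ 1998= -12410.98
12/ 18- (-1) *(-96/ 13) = -262/ 39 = -6.72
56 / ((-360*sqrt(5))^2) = 7 / 81000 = 0.00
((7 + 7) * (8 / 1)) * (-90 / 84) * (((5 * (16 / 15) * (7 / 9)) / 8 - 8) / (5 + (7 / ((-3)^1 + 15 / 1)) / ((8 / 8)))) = 32320 / 201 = 160.80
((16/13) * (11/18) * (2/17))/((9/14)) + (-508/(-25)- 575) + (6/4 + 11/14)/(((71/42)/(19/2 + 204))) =-8447708857/31774275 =-265.87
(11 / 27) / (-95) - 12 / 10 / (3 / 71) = -72857 / 2565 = -28.40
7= 7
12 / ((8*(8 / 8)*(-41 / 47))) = -1.72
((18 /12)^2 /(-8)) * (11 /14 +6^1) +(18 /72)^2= -827 /448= -1.85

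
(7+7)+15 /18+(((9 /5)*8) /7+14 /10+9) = 5731 /210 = 27.29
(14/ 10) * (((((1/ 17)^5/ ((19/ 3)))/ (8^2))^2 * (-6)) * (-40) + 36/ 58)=23475071630290770189/ 27014963384064743680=0.87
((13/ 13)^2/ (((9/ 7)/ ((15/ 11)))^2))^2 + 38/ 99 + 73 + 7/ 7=89713981/ 1185921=75.65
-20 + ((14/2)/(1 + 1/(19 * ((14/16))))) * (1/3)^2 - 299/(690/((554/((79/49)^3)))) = -239477215282/3128332455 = -76.55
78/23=3.39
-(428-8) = -420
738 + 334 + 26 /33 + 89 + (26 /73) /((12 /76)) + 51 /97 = 90709472 /77891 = 1164.57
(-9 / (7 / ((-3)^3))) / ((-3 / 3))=-243 / 7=-34.71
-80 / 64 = -1.25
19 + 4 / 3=61 / 3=20.33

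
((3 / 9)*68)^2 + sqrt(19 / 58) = 514.35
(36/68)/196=9/3332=0.00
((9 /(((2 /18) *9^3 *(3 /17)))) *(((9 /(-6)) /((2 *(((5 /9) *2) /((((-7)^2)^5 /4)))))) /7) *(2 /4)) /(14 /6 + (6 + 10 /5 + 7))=-2058033957 /16640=-123679.93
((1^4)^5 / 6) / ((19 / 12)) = 2 / 19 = 0.11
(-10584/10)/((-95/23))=121716/475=256.24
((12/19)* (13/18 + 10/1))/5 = 386/285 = 1.35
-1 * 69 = -69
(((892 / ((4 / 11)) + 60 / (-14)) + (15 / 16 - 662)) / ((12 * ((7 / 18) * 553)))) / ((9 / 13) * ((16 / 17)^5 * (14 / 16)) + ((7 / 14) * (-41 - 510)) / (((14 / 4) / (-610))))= 11086900849791 / 768504808190982464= 0.00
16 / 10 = 8 / 5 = 1.60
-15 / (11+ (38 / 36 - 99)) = 54 / 313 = 0.17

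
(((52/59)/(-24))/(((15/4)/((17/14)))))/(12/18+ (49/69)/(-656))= -0.02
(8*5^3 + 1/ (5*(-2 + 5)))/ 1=15001/ 15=1000.07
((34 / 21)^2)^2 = 1336336 / 194481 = 6.87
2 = 2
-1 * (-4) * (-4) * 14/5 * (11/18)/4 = -308/45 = -6.84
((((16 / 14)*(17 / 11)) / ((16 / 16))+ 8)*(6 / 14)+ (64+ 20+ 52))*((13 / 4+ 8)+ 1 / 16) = 1585.85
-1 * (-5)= 5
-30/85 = -6/17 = -0.35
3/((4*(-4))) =-3/16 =-0.19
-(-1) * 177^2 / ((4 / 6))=93987 / 2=46993.50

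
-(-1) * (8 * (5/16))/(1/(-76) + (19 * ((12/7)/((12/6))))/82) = 10906/809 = 13.48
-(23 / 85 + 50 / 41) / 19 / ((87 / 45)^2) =-233685 / 11137363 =-0.02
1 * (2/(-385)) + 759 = 758.99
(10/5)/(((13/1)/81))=162/13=12.46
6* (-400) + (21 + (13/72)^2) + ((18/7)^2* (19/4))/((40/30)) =-598312151/254016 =-2355.41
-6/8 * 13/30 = -13/40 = -0.32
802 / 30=401 / 15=26.73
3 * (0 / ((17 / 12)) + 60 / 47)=180 / 47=3.83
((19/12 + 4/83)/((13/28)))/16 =875/3984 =0.22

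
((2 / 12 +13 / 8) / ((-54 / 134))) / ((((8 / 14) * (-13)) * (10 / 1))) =20167 / 336960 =0.06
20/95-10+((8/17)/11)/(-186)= -3234802/330429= -9.79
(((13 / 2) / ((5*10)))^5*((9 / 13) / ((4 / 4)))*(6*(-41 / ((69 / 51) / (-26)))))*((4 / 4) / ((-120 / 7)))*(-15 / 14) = 0.01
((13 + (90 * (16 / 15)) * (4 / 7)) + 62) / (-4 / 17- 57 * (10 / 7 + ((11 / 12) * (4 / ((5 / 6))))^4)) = -95625 / 15792398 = -0.01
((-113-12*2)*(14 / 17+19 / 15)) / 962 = -5617 / 18870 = -0.30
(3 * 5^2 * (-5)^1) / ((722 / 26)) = -4875 / 361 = -13.50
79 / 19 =4.16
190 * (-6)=-1140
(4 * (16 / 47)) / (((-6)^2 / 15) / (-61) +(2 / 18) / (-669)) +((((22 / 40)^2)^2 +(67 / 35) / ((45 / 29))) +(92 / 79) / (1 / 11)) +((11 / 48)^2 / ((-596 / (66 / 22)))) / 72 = -789663021093517374163 / 38843852875269120000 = -20.33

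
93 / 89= 1.04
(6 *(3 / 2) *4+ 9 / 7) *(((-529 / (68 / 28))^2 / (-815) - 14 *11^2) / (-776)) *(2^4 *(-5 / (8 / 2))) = -15388131177 / 9138758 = -1683.83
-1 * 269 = -269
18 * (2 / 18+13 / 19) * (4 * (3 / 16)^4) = 1377 / 19456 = 0.07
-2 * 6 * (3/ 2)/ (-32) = 9/ 16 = 0.56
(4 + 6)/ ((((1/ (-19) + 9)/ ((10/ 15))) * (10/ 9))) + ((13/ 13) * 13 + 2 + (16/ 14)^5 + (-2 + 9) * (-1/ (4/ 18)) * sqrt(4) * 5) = -424835221/ 1428595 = -297.38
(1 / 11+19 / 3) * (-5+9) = 848 / 33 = 25.70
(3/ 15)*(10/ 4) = 1/ 2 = 0.50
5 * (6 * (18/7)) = 540/7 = 77.14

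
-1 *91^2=-8281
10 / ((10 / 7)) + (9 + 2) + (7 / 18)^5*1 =34029031 / 1889568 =18.01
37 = 37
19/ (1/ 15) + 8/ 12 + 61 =1040/ 3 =346.67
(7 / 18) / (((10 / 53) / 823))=305333 / 180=1696.29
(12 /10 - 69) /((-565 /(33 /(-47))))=-99 /1175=-0.08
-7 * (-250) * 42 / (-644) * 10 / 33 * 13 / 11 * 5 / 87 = -568750 / 242121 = -2.35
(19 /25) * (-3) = -57 /25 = -2.28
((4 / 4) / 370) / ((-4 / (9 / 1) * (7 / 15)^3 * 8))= -6075 / 812224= -0.01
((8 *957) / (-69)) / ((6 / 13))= -16588 / 69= -240.41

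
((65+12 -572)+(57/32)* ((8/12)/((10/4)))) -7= -20061/40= -501.52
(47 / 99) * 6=94 / 33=2.85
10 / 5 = 2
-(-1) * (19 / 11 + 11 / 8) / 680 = 273 / 59840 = 0.00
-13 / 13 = -1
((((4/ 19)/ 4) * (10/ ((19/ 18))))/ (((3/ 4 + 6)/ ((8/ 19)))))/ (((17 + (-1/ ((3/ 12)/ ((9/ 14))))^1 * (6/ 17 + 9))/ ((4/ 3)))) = -304640/ 51792309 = -0.01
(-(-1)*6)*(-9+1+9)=6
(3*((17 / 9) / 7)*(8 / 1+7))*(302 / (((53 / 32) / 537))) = 441113280 / 371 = 1188984.58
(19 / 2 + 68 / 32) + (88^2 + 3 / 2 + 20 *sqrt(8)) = 7813.69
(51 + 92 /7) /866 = 449 /6062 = 0.07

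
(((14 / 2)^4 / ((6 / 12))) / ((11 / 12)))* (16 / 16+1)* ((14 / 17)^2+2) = 89201952 / 3179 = 28059.75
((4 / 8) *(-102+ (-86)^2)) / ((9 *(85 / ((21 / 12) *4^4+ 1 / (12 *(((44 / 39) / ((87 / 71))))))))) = 20420789333 / 9559440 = 2136.19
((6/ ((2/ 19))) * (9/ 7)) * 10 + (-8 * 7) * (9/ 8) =4689/ 7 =669.86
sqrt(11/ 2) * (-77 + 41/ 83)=-3175 * sqrt(22)/ 83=-179.42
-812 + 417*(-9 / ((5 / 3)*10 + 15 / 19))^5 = -806717711587134181 / 975248753121875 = -827.19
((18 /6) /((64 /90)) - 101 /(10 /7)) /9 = -10637 /1440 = -7.39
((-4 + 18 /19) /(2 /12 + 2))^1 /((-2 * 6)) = 29 /247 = 0.12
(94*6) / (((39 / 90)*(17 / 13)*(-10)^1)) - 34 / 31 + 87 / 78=-99.51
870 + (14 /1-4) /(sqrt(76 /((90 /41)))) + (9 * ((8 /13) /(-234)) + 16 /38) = 15 * sqrt(7790) /779 + 2794846 /3211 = 872.10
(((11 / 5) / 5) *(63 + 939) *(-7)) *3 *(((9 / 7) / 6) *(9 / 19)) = -446391 / 475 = -939.77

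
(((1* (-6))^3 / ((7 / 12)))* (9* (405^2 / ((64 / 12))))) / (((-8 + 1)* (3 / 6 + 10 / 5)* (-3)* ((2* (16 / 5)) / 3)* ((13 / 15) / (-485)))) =2609707460625 / 5096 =512108999.34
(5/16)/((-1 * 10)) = -1/32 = -0.03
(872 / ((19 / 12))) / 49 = 10464 / 931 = 11.24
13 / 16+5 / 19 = 327 / 304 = 1.08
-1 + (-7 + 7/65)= -513/65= -7.89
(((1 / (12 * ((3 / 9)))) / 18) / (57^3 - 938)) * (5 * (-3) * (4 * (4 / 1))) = -0.00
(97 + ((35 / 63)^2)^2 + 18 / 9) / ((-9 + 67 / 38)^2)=938836816 / 496175625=1.89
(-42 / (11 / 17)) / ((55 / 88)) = -5712 / 55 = -103.85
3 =3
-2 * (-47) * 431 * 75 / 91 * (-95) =-3172112.64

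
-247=-247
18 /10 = 9 /5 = 1.80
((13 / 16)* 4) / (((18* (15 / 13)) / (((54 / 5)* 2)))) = 169 / 50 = 3.38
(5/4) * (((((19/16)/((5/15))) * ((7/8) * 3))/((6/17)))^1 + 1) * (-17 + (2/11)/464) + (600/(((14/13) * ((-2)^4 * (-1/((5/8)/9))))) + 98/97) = -3117717586961/5323186176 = -585.69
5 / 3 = 1.67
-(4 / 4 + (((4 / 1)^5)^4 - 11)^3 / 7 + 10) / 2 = -664613997872510660428461710117961101 / 7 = -94944856838930094346923100000000000.00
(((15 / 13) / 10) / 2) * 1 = 3 / 52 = 0.06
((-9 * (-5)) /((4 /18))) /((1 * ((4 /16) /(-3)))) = -2430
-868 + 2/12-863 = -10385/6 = -1730.83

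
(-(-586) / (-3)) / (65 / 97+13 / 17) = -483157 / 3549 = -136.14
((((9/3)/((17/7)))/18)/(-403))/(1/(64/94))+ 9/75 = 2895173/24149775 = 0.12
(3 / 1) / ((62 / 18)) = 27 / 31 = 0.87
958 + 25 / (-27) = 25841 / 27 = 957.07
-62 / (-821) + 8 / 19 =7746 / 15599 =0.50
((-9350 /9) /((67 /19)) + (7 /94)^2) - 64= -1910684765 /5328108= -358.60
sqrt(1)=1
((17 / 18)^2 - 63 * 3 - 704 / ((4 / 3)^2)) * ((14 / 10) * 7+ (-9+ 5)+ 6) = -6892.47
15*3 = 45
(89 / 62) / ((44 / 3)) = 267 / 2728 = 0.10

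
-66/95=-0.69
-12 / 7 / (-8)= 3 / 14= 0.21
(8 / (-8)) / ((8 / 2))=-1 / 4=-0.25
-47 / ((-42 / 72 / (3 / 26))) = 846 / 91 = 9.30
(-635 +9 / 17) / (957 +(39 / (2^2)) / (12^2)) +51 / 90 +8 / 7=98082493 / 93716070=1.05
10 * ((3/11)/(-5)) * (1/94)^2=-3/48598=-0.00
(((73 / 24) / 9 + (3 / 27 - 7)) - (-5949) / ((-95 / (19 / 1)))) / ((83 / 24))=-1292059 / 3735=-345.93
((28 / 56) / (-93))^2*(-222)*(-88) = 1628 / 2883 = 0.56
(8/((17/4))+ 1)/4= 49/68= 0.72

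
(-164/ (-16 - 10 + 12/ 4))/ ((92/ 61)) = 2501/ 529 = 4.73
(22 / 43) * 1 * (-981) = -21582 / 43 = -501.91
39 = 39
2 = 2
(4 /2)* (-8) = -16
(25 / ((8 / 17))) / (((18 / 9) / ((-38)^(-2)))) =425 / 23104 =0.02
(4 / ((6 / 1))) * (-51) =-34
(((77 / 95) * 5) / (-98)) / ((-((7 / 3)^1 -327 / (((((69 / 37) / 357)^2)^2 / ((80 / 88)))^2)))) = -312695764227033 / 3685870967738895799316714865607930738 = -0.00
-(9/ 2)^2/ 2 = -10.12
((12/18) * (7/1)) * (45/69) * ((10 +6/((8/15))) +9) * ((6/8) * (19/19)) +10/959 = 12185935/176456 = 69.06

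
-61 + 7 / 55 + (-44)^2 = 103132 / 55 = 1875.13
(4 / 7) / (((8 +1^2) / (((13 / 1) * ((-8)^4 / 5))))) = 212992 / 315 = 676.17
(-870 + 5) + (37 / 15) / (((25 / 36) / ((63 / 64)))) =-1723007 / 2000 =-861.50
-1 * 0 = 0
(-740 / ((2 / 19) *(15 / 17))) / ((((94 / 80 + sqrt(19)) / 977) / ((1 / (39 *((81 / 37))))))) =1624382788240 / 267166107 - 1382453436800 *sqrt(19) / 267166107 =-16475.11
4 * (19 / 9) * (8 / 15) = 608 / 135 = 4.50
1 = 1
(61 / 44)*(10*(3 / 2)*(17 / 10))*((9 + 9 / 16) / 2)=169.03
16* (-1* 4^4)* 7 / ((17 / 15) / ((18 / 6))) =-75896.47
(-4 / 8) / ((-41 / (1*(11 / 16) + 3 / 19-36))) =-10687 / 24928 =-0.43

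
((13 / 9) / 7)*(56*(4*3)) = 416 / 3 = 138.67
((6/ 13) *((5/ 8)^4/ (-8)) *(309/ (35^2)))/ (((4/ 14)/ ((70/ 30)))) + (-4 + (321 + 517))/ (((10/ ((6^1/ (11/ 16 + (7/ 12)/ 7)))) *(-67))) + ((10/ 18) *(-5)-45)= -2731723354951/ 47520645120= -57.48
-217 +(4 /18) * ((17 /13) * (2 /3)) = -76099 /351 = -216.81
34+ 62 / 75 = 34.83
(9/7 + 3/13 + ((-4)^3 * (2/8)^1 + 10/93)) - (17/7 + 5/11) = -1606702/93093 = -17.26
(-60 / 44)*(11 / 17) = -15 / 17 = -0.88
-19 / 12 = -1.58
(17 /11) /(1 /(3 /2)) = 51 /22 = 2.32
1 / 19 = 0.05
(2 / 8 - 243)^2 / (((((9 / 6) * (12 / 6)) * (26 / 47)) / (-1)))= -35507.63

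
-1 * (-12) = 12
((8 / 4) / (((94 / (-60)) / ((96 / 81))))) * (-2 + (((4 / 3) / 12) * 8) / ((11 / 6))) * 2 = 64000 / 13959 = 4.58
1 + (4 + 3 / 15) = 26 / 5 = 5.20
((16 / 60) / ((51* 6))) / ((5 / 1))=2 / 11475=0.00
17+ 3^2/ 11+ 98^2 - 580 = 99460/ 11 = 9041.82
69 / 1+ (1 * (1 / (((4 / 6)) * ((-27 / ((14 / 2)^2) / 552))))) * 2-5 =-2941.33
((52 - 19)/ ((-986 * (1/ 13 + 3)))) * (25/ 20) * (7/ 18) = -1001/ 189312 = -0.01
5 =5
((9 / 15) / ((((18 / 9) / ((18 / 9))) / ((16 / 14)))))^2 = 576 / 1225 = 0.47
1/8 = 0.12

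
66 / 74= 0.89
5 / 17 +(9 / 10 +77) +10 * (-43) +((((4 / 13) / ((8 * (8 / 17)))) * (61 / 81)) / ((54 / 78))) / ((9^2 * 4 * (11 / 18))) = -69061207807 / 196305120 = -351.81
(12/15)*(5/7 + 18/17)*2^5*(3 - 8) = -27008/119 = -226.96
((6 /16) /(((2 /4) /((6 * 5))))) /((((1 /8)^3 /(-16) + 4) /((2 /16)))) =23040 /32767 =0.70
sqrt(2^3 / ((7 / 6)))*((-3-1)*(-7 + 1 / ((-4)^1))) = 116*sqrt(21) / 7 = 75.94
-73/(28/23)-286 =-9687/28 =-345.96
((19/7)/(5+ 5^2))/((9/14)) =19/135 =0.14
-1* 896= -896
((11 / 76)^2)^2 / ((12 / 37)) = 541717 / 400346112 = 0.00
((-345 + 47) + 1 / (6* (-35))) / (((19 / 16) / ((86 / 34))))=-21527864 / 33915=-634.76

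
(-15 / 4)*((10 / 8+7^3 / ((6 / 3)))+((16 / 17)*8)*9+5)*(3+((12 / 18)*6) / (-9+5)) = -250425 / 136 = -1841.36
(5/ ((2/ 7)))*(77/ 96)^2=207515/ 18432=11.26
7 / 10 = 0.70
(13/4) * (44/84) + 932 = 78431/84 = 933.70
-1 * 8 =-8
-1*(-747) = 747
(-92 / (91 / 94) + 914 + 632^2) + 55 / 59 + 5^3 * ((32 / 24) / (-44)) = 400240.11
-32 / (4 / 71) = -568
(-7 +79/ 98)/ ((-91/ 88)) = 26708/ 4459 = 5.99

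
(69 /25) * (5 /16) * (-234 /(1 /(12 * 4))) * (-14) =678132 /5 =135626.40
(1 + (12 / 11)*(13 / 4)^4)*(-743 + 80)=-57274581 / 704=-81355.94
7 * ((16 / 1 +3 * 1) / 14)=19 / 2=9.50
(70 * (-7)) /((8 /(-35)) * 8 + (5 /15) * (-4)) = 154.97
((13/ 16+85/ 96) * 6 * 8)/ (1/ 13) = 2119/ 2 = 1059.50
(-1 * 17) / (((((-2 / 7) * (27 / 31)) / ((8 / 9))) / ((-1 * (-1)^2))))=-14756 / 243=-60.72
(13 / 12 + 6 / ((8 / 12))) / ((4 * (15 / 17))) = 2057 / 720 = 2.86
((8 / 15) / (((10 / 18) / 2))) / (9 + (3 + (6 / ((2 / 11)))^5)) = 16 / 326128375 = 0.00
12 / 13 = 0.92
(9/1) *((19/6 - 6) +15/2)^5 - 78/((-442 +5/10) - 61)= 19919.56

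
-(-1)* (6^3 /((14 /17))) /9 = 204 /7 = 29.14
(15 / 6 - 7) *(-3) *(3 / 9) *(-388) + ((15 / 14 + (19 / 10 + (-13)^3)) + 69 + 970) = -101536 / 35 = -2901.03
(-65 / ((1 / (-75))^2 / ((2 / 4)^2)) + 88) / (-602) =365273 / 2408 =151.69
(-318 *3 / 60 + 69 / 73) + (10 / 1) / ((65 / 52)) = -5077 / 730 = -6.95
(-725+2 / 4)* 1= -1449 / 2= -724.50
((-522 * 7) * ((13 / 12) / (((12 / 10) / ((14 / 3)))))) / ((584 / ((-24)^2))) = -1108380 / 73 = -15183.29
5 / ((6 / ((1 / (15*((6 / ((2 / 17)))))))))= 1 / 918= 0.00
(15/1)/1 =15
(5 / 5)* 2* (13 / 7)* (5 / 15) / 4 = 0.31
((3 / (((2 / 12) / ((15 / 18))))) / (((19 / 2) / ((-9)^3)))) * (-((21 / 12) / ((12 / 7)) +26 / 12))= 557685 / 152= 3668.98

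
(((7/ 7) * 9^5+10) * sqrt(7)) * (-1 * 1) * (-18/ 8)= 531531 * sqrt(7)/ 4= 351574.71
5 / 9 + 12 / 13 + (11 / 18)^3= 129407 / 75816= 1.71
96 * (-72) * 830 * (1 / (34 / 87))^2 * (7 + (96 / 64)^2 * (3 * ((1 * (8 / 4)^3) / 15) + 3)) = -188347480416 / 289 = -651721385.52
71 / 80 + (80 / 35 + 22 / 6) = 11491 / 1680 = 6.84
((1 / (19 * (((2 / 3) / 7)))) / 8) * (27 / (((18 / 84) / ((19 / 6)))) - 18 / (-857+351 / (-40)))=290188269 / 10527824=27.56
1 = 1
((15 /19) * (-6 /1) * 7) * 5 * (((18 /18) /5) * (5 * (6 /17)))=-18900 /323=-58.51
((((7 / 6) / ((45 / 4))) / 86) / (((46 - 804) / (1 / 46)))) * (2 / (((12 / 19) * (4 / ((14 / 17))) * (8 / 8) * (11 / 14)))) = -0.00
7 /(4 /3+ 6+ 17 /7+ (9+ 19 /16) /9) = 7056 /10981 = 0.64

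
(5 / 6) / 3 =5 / 18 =0.28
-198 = -198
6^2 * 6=216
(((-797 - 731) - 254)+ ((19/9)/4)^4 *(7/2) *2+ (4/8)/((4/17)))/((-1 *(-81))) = -2988594281/136048896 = -21.97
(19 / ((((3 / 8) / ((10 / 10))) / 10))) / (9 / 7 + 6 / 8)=2240 / 9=248.89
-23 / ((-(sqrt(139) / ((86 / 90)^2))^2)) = 78632423 / 569986875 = 0.14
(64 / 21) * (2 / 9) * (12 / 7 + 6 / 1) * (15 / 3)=1280 / 49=26.12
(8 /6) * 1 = 4 /3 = 1.33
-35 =-35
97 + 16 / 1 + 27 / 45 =568 / 5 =113.60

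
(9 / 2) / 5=9 / 10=0.90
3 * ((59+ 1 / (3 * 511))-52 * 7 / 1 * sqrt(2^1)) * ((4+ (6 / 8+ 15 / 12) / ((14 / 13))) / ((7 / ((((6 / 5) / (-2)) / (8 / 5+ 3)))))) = -11125104 / 575897+ 19188 * sqrt(2) / 161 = 149.23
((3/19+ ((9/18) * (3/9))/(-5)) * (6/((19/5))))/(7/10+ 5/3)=30/361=0.08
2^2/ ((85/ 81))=324/ 85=3.81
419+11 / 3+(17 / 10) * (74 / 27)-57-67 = 40949 / 135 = 303.33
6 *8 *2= 96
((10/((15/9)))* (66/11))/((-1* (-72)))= 1/2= 0.50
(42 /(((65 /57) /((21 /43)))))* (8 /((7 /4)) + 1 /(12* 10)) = 4604859 /55900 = 82.38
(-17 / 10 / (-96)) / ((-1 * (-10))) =0.00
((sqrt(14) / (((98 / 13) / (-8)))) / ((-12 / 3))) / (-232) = -13 * sqrt(14) / 11368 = -0.00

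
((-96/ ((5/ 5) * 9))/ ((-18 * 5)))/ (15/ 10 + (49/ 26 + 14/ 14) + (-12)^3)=-208/ 3024945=-0.00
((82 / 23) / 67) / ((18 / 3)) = 41 / 4623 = 0.01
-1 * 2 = -2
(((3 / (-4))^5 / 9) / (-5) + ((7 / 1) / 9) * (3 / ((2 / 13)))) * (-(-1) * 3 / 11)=233041 / 56320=4.14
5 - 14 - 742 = -751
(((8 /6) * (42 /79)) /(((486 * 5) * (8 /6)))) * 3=7 /10665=0.00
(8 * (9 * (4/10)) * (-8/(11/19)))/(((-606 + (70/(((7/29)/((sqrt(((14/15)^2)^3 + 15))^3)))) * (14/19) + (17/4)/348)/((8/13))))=-22792543663346165792194560000000 * sqrt(178388911)/16427797036768377394604100309677629631-180903507193356952500000000000000/213348013464524381748105198826982203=-0.02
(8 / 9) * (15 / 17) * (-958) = -38320 / 51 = -751.37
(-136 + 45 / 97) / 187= -0.72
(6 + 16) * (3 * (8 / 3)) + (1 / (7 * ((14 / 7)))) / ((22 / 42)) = 3875 / 22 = 176.14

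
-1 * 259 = -259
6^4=1296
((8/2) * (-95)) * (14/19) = -280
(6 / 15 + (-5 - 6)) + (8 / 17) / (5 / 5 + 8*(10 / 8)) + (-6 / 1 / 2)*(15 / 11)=-13696 / 935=-14.65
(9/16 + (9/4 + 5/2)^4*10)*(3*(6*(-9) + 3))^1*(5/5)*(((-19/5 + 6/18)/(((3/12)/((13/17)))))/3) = 110133413/40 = 2753335.32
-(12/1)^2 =-144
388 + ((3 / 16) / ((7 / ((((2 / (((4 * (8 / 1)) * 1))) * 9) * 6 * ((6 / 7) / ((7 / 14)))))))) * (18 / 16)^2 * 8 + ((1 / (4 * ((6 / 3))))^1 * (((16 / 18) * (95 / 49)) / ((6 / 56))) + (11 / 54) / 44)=132624913 / 338688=391.58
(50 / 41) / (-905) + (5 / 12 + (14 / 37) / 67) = 92932543 / 220759908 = 0.42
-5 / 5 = -1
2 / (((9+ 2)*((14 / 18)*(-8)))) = -9 / 308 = -0.03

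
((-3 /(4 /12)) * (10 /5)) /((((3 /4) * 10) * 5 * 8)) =-3 /50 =-0.06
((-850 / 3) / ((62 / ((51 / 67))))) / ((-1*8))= 7225 / 16616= 0.43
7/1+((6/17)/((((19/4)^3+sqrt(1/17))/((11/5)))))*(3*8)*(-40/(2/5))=-8308328513/799775881+129761280*sqrt(17)/13596189977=-10.35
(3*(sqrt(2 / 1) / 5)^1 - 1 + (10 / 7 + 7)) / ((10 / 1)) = 3*sqrt(2) / 50 + 26 / 35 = 0.83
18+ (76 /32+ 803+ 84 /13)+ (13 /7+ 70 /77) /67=445259329 /536536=829.88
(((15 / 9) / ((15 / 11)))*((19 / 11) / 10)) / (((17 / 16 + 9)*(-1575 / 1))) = -152 / 11410875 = -0.00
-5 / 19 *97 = -485 / 19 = -25.53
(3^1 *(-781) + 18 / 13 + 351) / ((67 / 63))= -1630314 / 871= -1871.77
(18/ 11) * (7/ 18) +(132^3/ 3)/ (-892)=-2106743/ 2453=-858.84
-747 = -747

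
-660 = -660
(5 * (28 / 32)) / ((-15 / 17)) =-119 / 24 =-4.96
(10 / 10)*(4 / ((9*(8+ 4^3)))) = 1 / 162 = 0.01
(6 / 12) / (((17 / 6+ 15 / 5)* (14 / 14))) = 3 / 35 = 0.09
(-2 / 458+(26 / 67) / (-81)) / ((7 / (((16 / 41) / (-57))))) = 9584 / 1070036163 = 0.00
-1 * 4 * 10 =-40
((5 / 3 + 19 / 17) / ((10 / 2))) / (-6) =-71 / 765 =-0.09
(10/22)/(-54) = -5/594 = -0.01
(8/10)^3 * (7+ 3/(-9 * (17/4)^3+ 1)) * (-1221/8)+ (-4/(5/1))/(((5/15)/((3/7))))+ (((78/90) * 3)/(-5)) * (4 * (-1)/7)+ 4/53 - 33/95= -21306783557943/38904312125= -547.67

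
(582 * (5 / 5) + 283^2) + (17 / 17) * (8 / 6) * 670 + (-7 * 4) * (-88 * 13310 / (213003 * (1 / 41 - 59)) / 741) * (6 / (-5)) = 741158762764661 / 9086799267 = 81564.34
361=361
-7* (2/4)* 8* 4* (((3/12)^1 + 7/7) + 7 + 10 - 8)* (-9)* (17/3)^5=1629995836/27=60370216.15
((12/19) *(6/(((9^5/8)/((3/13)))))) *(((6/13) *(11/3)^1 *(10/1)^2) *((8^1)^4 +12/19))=10959308800/133426683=82.14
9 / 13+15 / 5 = 48 / 13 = 3.69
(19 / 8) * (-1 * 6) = -57 / 4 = -14.25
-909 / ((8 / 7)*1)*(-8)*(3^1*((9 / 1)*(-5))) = -859005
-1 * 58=-58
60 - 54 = 6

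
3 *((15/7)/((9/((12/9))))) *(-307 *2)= -584.76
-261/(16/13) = -3393/16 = -212.06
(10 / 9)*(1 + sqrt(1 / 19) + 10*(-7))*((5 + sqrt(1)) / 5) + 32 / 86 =-3940 / 43 + 4*sqrt(19) / 57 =-91.32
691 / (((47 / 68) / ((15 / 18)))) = 117470 / 141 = 833.12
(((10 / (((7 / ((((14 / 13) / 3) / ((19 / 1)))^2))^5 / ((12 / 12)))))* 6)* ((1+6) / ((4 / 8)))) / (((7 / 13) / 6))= 0.00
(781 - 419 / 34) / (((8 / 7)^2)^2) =62750135 / 139264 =450.58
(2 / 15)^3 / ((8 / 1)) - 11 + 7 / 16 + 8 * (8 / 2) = 1157641 / 54000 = 21.44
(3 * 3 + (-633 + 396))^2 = 51984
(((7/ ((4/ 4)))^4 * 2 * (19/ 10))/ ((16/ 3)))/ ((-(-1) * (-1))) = -136857/ 80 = -1710.71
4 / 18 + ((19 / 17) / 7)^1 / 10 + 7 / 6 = 7523 / 5355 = 1.40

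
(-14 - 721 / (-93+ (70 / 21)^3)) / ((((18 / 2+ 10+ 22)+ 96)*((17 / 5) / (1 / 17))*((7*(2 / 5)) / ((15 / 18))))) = -30125 / 717900276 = -0.00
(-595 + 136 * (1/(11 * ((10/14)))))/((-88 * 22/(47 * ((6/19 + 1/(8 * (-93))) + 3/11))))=45448533431/5519071360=8.23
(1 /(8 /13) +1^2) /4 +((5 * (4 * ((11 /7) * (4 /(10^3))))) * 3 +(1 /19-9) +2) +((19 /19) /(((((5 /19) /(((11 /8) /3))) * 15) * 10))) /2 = -14144159 /2394000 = -5.91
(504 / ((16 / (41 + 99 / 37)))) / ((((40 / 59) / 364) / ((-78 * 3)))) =-31976518392 / 185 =-172846045.36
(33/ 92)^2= 1089/ 8464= 0.13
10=10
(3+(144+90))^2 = 56169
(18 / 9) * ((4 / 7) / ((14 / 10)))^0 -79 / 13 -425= -5578 / 13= -429.08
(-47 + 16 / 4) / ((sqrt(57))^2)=-43 / 57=-0.75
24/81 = 8/27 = 0.30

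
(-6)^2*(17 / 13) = 612 / 13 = 47.08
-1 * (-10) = 10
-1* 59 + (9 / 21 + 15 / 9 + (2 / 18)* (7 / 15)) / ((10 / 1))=-555521 / 9450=-58.79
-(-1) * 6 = 6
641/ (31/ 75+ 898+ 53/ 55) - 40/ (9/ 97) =-2874146255/ 6677874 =-430.40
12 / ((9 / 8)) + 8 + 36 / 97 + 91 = 32021 / 291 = 110.04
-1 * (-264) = 264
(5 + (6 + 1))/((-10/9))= -10.80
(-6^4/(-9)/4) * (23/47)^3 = 4.22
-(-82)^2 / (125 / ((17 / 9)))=-114308 / 1125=-101.61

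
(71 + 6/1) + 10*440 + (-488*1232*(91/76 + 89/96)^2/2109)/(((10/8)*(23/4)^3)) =372796106271919/83369999547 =4471.59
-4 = -4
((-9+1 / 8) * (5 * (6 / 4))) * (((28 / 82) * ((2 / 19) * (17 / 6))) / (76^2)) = -42245 / 35996032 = -0.00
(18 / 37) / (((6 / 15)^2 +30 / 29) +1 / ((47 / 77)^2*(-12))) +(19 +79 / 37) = 14936018546 / 690323911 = 21.64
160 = 160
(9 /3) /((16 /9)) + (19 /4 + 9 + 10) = 407 /16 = 25.44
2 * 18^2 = 648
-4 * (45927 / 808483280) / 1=-45927 / 202120820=-0.00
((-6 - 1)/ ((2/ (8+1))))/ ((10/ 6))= -18.90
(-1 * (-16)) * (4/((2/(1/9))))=32/9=3.56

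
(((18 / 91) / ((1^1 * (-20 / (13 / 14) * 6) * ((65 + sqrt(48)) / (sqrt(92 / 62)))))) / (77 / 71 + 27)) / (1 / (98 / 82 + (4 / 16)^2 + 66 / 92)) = -11787633 * sqrt(1426) / 218157940720384 + 906741 * sqrt(4278) / 272697425900480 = -0.00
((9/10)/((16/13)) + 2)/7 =437/1120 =0.39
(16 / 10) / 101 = 8 / 505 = 0.02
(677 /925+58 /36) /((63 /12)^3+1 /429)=178514336 /11025166575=0.02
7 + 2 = 9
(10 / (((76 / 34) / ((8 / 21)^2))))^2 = 29593600 / 70207641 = 0.42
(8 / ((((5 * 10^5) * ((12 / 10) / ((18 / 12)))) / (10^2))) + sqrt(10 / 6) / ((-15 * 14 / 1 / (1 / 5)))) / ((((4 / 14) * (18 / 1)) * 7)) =1 / 18000 - sqrt(15) / 113400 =0.00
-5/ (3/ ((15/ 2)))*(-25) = 625/ 2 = 312.50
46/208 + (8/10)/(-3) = -71/1560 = -0.05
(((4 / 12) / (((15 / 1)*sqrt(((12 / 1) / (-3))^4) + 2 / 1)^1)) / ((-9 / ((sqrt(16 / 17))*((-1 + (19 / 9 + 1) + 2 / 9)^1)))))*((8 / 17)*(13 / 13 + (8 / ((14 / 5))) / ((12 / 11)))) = -1216*sqrt(17) / 8497467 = -0.00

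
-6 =-6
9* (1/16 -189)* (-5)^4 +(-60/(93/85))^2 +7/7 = -1059765.15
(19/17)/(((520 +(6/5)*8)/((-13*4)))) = -1235/11254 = -0.11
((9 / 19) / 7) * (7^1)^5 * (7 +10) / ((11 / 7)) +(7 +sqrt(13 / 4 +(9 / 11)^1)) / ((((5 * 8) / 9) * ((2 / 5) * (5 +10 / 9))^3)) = 6561 * sqrt(1969) / 9370240 +99568229733 / 8092480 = 12303.83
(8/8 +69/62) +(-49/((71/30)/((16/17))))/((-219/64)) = 42651661/5462882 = 7.81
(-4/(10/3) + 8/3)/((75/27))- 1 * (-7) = 7.53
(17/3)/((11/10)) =170/33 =5.15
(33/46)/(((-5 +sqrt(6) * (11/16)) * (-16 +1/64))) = 2816 * sqrt(6)/2022781 +20480/2022781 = 0.01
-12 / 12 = -1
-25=-25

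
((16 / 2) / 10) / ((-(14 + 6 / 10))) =-4 / 73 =-0.05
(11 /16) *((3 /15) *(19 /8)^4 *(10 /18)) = 2.43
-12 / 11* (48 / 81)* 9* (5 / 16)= -20 / 11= -1.82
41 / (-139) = -0.29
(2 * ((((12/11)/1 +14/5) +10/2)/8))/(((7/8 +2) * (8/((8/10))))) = 489/6325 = 0.08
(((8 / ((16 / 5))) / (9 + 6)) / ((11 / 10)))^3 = 125 / 35937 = 0.00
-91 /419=-0.22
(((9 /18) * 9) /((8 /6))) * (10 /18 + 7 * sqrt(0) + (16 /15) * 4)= 651 /40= 16.28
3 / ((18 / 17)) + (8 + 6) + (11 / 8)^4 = 250771 / 12288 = 20.41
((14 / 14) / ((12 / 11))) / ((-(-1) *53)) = 0.02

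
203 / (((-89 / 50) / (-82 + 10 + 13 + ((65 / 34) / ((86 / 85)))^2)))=8322142325 / 1316488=6321.47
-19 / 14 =-1.36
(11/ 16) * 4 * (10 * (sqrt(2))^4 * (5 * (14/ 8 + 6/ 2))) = 5225/ 2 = 2612.50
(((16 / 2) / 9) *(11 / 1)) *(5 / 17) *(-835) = -367400 / 153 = -2401.31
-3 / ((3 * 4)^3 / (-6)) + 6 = 577 / 96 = 6.01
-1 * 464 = -464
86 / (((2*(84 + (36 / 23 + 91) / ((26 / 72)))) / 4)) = 0.51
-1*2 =-2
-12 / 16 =-3 / 4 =-0.75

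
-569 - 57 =-626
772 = 772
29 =29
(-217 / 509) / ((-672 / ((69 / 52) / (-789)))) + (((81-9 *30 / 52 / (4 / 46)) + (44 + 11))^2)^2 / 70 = 99458885285629562981 / 205544660805120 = 483879.68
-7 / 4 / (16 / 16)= -7 / 4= -1.75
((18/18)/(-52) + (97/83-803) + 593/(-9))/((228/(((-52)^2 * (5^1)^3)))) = -1286385.67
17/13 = 1.31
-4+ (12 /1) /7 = -16 /7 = -2.29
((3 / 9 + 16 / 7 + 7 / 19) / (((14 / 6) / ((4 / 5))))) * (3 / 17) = 14304 / 79135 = 0.18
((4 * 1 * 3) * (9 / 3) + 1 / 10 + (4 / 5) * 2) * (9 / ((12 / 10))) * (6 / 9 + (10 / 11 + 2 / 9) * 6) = 46371 / 22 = 2107.77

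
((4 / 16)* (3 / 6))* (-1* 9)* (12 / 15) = -0.90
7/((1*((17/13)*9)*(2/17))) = 91/18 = 5.06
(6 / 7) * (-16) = -96 / 7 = -13.71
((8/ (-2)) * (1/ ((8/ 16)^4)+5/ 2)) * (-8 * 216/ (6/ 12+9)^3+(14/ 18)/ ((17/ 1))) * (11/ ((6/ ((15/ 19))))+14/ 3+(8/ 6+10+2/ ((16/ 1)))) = 204281239793/ 79756452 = 2561.31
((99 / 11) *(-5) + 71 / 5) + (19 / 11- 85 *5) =-24974 / 55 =-454.07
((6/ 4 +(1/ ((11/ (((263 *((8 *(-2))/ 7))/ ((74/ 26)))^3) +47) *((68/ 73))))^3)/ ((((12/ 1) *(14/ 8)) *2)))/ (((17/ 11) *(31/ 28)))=73846420117924125819932233819301601381215952437809655/ 3537886748615876531313871426470988658626529055056548107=0.02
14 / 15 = 0.93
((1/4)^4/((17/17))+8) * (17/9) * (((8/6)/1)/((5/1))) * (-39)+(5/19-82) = -4358797/18240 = -238.97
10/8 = 5/4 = 1.25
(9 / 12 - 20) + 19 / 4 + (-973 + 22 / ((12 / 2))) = -5903 / 6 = -983.83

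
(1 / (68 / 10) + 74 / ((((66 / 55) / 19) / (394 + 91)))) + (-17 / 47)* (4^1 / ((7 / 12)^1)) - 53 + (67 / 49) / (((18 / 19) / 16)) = 400439155891 / 704718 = 568226.09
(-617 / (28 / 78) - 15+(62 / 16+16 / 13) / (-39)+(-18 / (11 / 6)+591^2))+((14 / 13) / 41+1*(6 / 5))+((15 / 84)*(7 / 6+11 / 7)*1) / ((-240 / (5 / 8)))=59810124578361191 / 172096404480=347538.49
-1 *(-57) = 57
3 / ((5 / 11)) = 33 / 5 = 6.60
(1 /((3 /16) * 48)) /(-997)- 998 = -8955055 /8973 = -998.00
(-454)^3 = -93576664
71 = 71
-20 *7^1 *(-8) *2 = 2240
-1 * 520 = -520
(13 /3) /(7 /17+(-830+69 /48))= -0.01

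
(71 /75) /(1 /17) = 1207 /75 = 16.09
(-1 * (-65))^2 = 4225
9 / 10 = 0.90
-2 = -2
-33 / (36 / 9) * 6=-99 / 2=-49.50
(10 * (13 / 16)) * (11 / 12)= 715 / 96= 7.45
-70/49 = -10/7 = -1.43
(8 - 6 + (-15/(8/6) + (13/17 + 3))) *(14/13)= -5.91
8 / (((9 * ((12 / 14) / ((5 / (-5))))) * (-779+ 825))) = -14 / 621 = -0.02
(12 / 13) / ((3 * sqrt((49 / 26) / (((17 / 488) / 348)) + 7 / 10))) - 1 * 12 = -12 + 4 * sqrt(91954623670) / 540909551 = -12.00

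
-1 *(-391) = 391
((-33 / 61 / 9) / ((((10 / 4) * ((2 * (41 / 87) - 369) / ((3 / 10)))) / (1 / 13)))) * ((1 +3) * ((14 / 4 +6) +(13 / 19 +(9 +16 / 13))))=350958 / 2850902405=0.00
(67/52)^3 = 300763/140608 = 2.14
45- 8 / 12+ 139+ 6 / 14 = 3859 / 21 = 183.76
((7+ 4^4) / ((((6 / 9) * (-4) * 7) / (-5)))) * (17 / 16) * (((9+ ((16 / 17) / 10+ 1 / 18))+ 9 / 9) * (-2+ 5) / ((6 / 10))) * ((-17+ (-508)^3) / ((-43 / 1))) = 892358122825305 / 77056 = 11580644243.48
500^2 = 250000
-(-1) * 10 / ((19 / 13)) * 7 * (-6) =-5460 / 19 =-287.37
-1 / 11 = -0.09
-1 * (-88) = 88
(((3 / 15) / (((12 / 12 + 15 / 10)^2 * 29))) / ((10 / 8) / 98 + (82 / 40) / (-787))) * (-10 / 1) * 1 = -2468032 / 2270265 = -1.09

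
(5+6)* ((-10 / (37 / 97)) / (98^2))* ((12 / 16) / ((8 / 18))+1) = -229405 / 2842784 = -0.08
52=52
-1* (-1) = 1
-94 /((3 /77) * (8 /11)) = -39809 /12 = -3317.42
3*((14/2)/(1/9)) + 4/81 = 15313/81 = 189.05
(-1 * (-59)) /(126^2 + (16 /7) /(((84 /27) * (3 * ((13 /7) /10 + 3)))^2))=20538077 /5526484128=0.00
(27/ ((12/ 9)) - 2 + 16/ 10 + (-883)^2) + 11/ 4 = 3898558/ 5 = 779711.60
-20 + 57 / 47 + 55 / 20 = -3015 / 188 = -16.04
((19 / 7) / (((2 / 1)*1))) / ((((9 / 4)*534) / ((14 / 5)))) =38 / 12015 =0.00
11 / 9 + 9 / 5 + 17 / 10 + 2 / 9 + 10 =269 / 18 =14.94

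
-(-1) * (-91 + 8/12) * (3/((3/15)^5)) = -846875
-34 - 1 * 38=-72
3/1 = 3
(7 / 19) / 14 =1 / 38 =0.03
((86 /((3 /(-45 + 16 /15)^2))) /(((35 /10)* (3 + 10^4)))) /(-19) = -74696332 /898019325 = -0.08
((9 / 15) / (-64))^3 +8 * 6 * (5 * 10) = 78643199973 / 32768000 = 2400.00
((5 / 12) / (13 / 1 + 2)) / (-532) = -1 / 19152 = -0.00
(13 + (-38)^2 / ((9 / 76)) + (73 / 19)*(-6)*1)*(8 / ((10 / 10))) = 16667336 / 171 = 97469.80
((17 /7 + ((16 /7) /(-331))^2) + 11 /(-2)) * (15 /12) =-3.84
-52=-52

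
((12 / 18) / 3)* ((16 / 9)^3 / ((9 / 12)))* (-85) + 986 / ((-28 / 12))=-77719274 / 137781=-564.08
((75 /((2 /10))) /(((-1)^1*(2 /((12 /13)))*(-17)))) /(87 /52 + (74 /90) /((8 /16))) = 405000 /131971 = 3.07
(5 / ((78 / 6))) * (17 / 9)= 85 / 117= 0.73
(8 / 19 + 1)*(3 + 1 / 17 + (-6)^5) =-3567780 / 323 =-11045.76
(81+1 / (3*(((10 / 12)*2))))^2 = 164836 / 25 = 6593.44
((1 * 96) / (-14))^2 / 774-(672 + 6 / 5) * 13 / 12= -15365071 / 21070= -729.24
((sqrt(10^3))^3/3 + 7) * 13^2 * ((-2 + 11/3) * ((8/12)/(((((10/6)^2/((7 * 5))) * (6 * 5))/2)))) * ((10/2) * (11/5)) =182182/15 + 52052000 * sqrt(10)/9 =18301354.00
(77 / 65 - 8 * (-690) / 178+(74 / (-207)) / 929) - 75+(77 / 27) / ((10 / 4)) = -139049515342 / 3337418565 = -41.66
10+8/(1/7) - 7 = 59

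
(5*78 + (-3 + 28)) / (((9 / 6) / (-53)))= -43990 / 3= -14663.33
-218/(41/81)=-17658/41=-430.68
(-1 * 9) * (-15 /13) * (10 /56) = 675 /364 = 1.85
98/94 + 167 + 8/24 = 23741/141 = 168.38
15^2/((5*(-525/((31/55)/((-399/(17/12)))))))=527/3072300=0.00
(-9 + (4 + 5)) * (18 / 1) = 0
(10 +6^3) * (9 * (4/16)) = 1017/2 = 508.50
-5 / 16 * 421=-2105 / 16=-131.56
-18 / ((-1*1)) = 18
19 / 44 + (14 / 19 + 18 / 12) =2231 / 836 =2.67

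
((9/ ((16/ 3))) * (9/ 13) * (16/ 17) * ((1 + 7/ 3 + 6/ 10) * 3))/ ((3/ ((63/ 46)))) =301077/ 50830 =5.92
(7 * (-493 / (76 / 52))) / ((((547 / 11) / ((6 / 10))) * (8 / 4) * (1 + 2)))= -4.75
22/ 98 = 11/ 49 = 0.22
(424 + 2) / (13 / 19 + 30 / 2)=4047 / 149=27.16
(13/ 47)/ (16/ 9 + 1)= 117/ 1175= 0.10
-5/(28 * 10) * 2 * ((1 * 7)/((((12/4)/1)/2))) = -0.17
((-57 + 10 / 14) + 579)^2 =13388281 / 49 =273230.22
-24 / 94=-12 / 47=-0.26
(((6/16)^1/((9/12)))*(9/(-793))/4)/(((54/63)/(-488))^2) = -5978/13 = -459.85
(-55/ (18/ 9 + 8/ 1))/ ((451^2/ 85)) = -85/ 36982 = -0.00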